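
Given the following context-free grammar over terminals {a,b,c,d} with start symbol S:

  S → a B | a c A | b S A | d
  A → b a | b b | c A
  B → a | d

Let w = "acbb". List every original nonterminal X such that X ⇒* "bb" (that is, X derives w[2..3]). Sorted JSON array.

CNF form of G:
  S -> T0 X4 | T1 B | T1 X3 | d
  A -> T0 T0 | T0 T1 | T2 A
  B -> a | d
  T0 -> b
  T1 -> a
  T2 -> c
  X3 -> T2 A
  X4 -> S A

CYK table (by increasing span) — only the sub-triangle for w[2..3]:
  [2..2]={T0}  "b"  orig:{}
  [3..3]={T0}  "b"  orig:{}
  [2..3]={A}  "bb"

Original NTs in T[2,3] deriving "bb": ["A"]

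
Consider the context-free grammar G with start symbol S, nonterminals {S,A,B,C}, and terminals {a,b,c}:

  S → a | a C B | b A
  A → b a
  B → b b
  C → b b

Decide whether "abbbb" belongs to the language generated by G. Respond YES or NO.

Convert to CNF:
  S -> T0 A | T1 X2 | a
  A -> T0 T1
  B -> T0 T0
  C -> T0 T0
  T0 -> b
  T1 -> a
  X2 -> C B

Fill CYK table bottom-up:
  T[0,0] 'a' = {S,T1}  orig:{S}
  T[1,1] 'b' = {T0}  orig:{}
  T[2,2] 'b' = {T0}  orig:{}
  T[3,3] 'b' = {T0}  orig:{}
  T[4,4] 'b' = {T0}  orig:{}
  T[0,1] 'ab' = ∅
  T[1,2] 'bb' = {B,C}
  T[2,3] 'bb' = {B,C}
  T[3,4] 'bb' = {B,C}
  T[0,2] 'abb' = ∅
  T[1,3] 'bbb' = ∅
  T[2,4] 'bbb' = ∅
  T[0,3] 'abbb' = ∅
  T[1,4] 'bbbb' = {X2}  orig:{}
  T[0,4] 'abbbb' = {S}

S ∈ T[0,4] ⇒ YES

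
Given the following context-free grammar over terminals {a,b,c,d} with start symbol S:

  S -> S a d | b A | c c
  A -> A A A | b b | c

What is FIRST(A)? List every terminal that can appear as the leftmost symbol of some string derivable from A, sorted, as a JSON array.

FIRST iteration:
pass 1:
  A via A→b b: +{b}
  A via A→c: +{c}
  S via S→b A: +{b}
  S via S→c c: +{c}
  FIRST[S]={b,c}  FIRST[A]={b,c}
pass 2: — fixpoint
  FIRST[S]={b,c}  FIRST[A]={b,c}

FIRST(A) = ["b", "c"]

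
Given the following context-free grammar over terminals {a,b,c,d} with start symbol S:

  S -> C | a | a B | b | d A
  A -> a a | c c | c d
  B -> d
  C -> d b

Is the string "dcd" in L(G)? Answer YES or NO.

Convert to CNF:
  S -> T0 B | T2 A | T2 T3 | a | b
  A -> T0 T0 | T1 T1 | T1 T2
  B -> d
  C -> T2 T3
  T0 -> a
  T1 -> c
  T2 -> d
  T3 -> b

Fill CYK table bottom-up:
  [0..0]={B,T2}  "d"  orig:{B}
  [1..1]={T1}  "c"  orig:{}
  [2..2]={B,T2}  "d"  orig:{B}
  [0..1]=∅  "dc"
  [1..2]={A}  "cd"
  [0..2]={S}  "dcd"

S ∈ T[0,2] ⇒ YES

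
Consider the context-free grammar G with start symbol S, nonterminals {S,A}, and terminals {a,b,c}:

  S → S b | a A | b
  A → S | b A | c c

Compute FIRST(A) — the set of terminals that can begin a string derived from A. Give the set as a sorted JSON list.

FIRST iteration:
iter 1:
  A via A→b A: +{b}
  A via A→c c: +{c}
  S via S→a A: +{a}
  S via S→b: +{b}
  S: {a,b}  A: {b,c}
iter 2:
  A via A→S: +{a}
  S: {a,b}  A: {a,b,c}
iter 3: (stable)
  S: {a,b}  A: {a,b,c}

FIRST(A) = ["a", "b", "c"]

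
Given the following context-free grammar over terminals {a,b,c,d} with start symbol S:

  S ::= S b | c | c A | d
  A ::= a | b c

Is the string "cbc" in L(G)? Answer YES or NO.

Convert to CNF:
  S -> S T0 | T1 A | c | d
  A -> T0 T1 | a
  T0 -> b
  T1 -> c

CYK table (by increasing span):
  cell(0,0) c: {S,T1}  orig:{S}
  cell(1,1) b: {T0}  orig:{}
  cell(2,2) c: {S,T1}  orig:{S}
  cell(0,1) cb: {S}
  cell(1,2) bc: {A}
  cell(0,2) cbc: {S}

S ∈ T[0,2] ⇒ YES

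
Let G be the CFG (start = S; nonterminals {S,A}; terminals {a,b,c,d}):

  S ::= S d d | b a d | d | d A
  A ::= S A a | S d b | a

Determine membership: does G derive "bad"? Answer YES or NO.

Convert to CNF:
  S -> S X5 | T1 A | T2 X6 | d
  A -> S X3 | S X4 | a
  T0 -> a
  T1 -> d
  T2 -> b
  X3 -> A T0
  X4 -> T1 T2
  X5 -> T1 T1
  X6 -> T0 T1

CYK fill:
  T[0,0] 'b' = {T2}  orig:{}
  T[1,1] 'a' = {A,T0}  orig:{A}
  T[2,2] 'd' = {S,T1}  orig:{S}
  T[0,1] 'ba' = ∅
  T[1,2] 'ad' = {X6}  orig:{}
  T[0,2] 'bad' = {S}

S ∈ T[0,2] ⇒ YES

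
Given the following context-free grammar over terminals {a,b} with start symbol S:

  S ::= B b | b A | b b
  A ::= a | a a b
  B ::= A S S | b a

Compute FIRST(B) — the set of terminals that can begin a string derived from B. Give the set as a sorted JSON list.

FIRST sets, iterate to fixpoint:
[1]
  A via A→a: +{a}
  B via B→A S S: +{a}
  B via B→b a: +{b}
  S via S→B b: +{a,b}
  FIRST(S)={a,b}  FIRST(A)={a}  FIRST(B)={a,b}
[2] done
  FIRST(S)={a,b}  FIRST(A)={a}  FIRST(B)={a,b}

FIRST(B) = ["a", "b"]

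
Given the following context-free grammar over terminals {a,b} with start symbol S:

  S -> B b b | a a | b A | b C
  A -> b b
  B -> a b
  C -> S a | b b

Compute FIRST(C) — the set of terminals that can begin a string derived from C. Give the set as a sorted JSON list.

FIRST sets, iterate to fixpoint:
[1]
  A via A→b b: +{b}
  B via B→a b: +{a}
  C via C→b b: +{b}
  S via S→B b b: +{a}
  S via S→b A: +{b}
  S: {a,b}  A: {b}  B: {a}  C: {b}
[2]
  C via C→S a: +{a}
  S: {a,b}  A: {b}  B: {a}  C: {a,b}
[3] done
  S: {a,b}  A: {b}  B: {a}  C: {a,b}

FIRST(C) = ["a", "b"]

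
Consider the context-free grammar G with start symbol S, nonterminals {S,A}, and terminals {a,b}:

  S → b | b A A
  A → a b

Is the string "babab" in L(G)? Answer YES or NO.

Convert to CNF:
  S -> T1 X2 | b
  A -> T0 T1
  T0 -> a
  T1 -> b
  X2 -> A A

Fill CYK table bottom-up:
  cell(0,0) b: {S,T1}  orig:{S}
  cell(1,1) a: {T0}  orig:{}
  cell(2,2) b: {S,T1}  orig:{S}
  cell(3,3) a: {T0}  orig:{}
  cell(4,4) b: {S,T1}  orig:{S}
  cell(0,1) ba: ∅
  cell(1,2) ab: {A}
  cell(2,3) ba: ∅
  cell(3,4) ab: {A}
  cell(0,2) bab: ∅
  cell(1,3) aba: ∅
  cell(2,4) bab: ∅
  cell(0,3) baba: ∅
  cell(1,4) abab: {X2}  orig:{}
  cell(0,4) babab: {S}

S ∈ T[0,4] ⇒ YES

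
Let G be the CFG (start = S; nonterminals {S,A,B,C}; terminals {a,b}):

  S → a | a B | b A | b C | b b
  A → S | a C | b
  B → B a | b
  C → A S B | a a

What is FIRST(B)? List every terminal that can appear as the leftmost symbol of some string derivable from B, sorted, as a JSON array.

FIRST iteration:
iter 1:
  A via A→a C: +{a}
  A via A→b: +{b}
  B via B→b: +{b}
  C via C→A S B: +{a,b}
  S via S→a: +{a}
  S via S→b A: +{b}
  FIRST[S]={a,b}  FIRST[A]={a,b}  FIRST[B]={b}  FIRST[C]={a,b}
iter 2: (stable)
  FIRST[S]={a,b}  FIRST[A]={a,b}  FIRST[B]={b}  FIRST[C]={a,b}

FIRST(B) = ["b"]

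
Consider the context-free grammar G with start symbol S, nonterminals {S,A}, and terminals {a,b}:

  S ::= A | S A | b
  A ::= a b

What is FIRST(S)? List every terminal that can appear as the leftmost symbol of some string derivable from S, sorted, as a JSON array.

Compute FIRST by fixpoint:
pass 1:
  A via A→a b: +{a}
  S via S→A: +{a}
  S via S→b: +{b}
  FIRST(S)={a,b}  FIRST(A)={a}
pass 2: (no change)
  FIRST(S)={a,b}  FIRST(A)={a}

FIRST(S) = ["a", "b"]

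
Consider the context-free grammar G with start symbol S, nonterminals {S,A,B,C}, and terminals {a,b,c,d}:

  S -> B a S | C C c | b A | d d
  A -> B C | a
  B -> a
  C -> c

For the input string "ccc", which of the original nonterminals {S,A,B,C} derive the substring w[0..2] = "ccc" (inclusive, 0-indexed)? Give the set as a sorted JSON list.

Convert to CNF:
  S -> B X4 | C X5 | T2 A | T3 T3
  A -> B C | a
  B -> a
  C -> c
  T0 -> a
  T1 -> c
  T2 -> b
  T3 -> d
  X4 -> T0 S
  X5 -> C T1

Fill CYK table bottom-up (cells [i..j] with 0 ≤ i ≤ j ≤ 2 only):
  [0..0]={C,T1}  "c"  orig:{C}
  [1..1]={C,T1}  "c"  orig:{C}
  [2..2]={C,T1}  "c"  orig:{C}
  [0..1]={X5}  "cc"  orig:{}
  [1..2]={X5}  "cc"  orig:{}
  [0..2]={S}  "ccc"

Original NTs in T[0,2] deriving "ccc": ["S"]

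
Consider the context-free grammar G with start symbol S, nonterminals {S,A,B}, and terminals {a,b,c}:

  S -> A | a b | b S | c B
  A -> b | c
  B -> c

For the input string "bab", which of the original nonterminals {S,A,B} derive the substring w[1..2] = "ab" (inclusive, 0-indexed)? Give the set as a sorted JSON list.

Convert to CNF:
  S -> T0 T1 | T1 S | T2 B | b | c
  A -> b | c
  B -> c
  T0 -> a
  T1 -> b
  T2 -> c

CYK fill, restricted to cells inside w[1..2]:
  cell(1,1) a: {T0}  orig:{}
  cell(2,2) b: {A,S,T1}  orig:{A,S}
  cell(1,2) ab: {S}

Original NTs in T[1,2] deriving "ab": ["S"]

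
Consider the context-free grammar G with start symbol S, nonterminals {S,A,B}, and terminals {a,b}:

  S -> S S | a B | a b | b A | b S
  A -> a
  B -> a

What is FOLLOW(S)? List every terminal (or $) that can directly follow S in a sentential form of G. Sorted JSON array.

Compute FIRST by fixpoint:
round 1:
  A via A→a: +{a}
  B via B→a: +{a}
  S via S→a B: +{a}
  S via S→b A: +{b}
  FIRST[S]={a,b}  FIRST[A]={a}  FIRST[B]={a}
round 2: done
  FIRST[S]={a,b}  FIRST[A]={a}  FIRST[B]={a}

Compute FOLLOW by fixpoint:
seed FOLLOW(S) with $
round 1:
  S→S S: FOLLOW(S) ⊇ FIRST(S) = {a,b}; new: +{a,b}
  S→a B: FOLLOW(B) ⊇ FOLLOW(S) ⊇ {$,a,b}; new: +{$,a,b}
  S→b A: FOLLOW(A) ⊇ FOLLOW(S) ⊇ {$,a,b}; new: +{$,a,b}
  FOLLOW(S)={$,a,b}  FOLLOW(A)={$,a,b}  FOLLOW(B)={$,a,b}
round 2: done
  FOLLOW(S)={$,a,b}  FOLLOW(A)={$,a,b}  FOLLOW(B)={$,a,b}

FOLLOW(S) = ["$", "a", "b"]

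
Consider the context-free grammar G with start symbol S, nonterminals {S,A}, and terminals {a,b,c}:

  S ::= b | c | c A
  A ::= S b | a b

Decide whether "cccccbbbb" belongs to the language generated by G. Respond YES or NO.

Convert to CNF:
  S -> T2 A | b | c
  A -> S T0 | T1 T0
  T0 -> b
  T1 -> a
  T2 -> c

CYK fill:
  cell(0,0) c: {S,T2}  orig:{S}
  cell(1,1) c: {S,T2}  orig:{S}
  cell(2,2) c: {S,T2}  orig:{S}
  cell(3,3) c: {S,T2}  orig:{S}
  cell(4,4) c: {S,T2}  orig:{S}
  cell(5,5) b: {S,T0}  orig:{S}
  cell(6,6) b: {S,T0}  orig:{S}
  cell(7,7) b: {S,T0}  orig:{S}
  cell(8,8) b: {S,T0}  orig:{S}
  cell(0,1) cc: ∅
  cell(1,2) cc: ∅
  cell(2,3) cc: ∅
  cell(3,4) cc: ∅
  cell(4,5) cb: {A}
  cell(5,6) bb: {A}
  cell(6,7) bb: {A}
  cell(7,8) bb: {A}
  cell(0,2) ccc: ∅
  cell(1,3) ccc: ∅
  cell(2,4) ccc: ∅
  cell(3,5) ccb: {S}
  cell(4,6) cbb: {S}
  cell(5,7) bbb: ∅
  cell(6,8) bbb: ∅
  cell(0,3) cccc: ∅
  cell(1,4) cccc: ∅
  cell(2,5) cccb: ∅
  cell(3,6) ccbb: {A}
  cell(4,7) cbbb: {A}
  cell(5,8) bbbb: ∅
  cell(0,4) ccccc: ∅
  cell(1,5) ccccb: ∅
  cell(2,6) cccbb: {S}
  cell(3,7) ccbbb: {S}
  cell(4,8) cbbbb: ∅
  cell(0,5) cccccb: ∅
  cell(1,6) ccccbb: ∅
  cell(2,7) cccbbb: {A}
  cell(3,8) ccbbbb: {A}
  cell(0,6) cccccbb: ∅
  cell(1,7) ccccbbb: {S}
  cell(2,8) cccbbbb: {S}
  cell(0,7) cccccbbb: ∅
  cell(1,8) ccccbbbb: {A}
  cell(0,8) cccccbbbb: {S}

S ∈ T[0,8] ⇒ YES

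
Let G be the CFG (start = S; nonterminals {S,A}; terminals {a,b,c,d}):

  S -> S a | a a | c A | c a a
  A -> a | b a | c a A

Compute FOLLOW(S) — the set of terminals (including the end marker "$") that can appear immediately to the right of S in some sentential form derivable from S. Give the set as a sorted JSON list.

FIRST iteration:
iter 1:
  A via A→a: +{a}
  A via A→b a: +{b}
  A via A→c a A: +{c}
  S via S→a a: +{a}
  S via S→c A: +{c}
  FIRST[S]={a,c}  FIRST[A]={a,b,c}
iter 2: (no change)
  FIRST[S]={a,c}  FIRST[A]={a,b,c}

FOLLOW iteration:
seed FOLLOW(S) with $
round 1:
  S→S a: FOLLOW(S) ⊇ FIRST(a) = {a}; new: +{a}
  S→c A: FOLLOW(A) ⊇ FOLLOW(S) ⊇ {$,a}; new: +{$,a}
  FOLLOW(S)={$,a}  FOLLOW(A)={$,a}
round 2: done
  FOLLOW(S)={$,a}  FOLLOW(A)={$,a}

FOLLOW(S) = ["$", "a"]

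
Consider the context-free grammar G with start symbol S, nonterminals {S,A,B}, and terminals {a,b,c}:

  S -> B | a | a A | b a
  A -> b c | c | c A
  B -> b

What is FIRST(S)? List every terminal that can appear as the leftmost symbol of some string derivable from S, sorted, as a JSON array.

FIRST iteration:
round 1:
  A via A→b c: +{b}
  A via A→c: +{c}
  B via B→b: +{b}
  S via S→B: +{b}
  S via S→a: +{a}
  S: {a,b}  A: {b,c}  B: {b}
round 2: done
  S: {a,b}  A: {b,c}  B: {b}

FIRST(S) = ["a", "b"]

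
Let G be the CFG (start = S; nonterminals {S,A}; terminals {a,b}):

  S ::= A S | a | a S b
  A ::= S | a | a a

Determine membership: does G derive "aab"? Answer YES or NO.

CNF form of G:
  S -> A S | T0 X3 | a
  A -> A S | T0 T0 | T0 X2 | a
  T0 -> a
  T1 -> b
  X2 -> S T1
  X3 -> S T1

CYK fill:
  [0..0]={A,S,T0}  "a"  orig:{A,S}
  [1..1]={A,S,T0}  "a"  orig:{A,S}
  [2..2]={T1}  "b"  orig:{}
  [0..1]={A,S}  "aa"
  [1..2]={X2,X3}  "ab"  orig:{}
  [0..2]={A,S,X2,X3}  "aab"  orig:{A,S}

S ∈ T[0,2] ⇒ YES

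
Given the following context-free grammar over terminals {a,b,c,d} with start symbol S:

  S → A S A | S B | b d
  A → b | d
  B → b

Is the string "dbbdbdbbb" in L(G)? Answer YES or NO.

CNF form of G:
  S -> A X2 | S B | T0 T1
  A -> b | d
  B -> b
  T0 -> b
  T1 -> d
  X2 -> S A

Fill CYK table bottom-up:
  [0..0]={A,T1}  "d"  orig:{A}
  [1..1]={A,B,T0}  "b"  orig:{A,B}
  [2..2]={A,B,T0}  "b"  orig:{A,B}
  [3..3]={A,T1}  "d"  orig:{A}
  [4..4]={A,B,T0}  "b"  orig:{A,B}
  [5..5]={A,T1}  "d"  orig:{A}
  [6..6]={A,B,T0}  "b"  orig:{A,B}
  [7..7]={A,B,T0}  "b"  orig:{A,B}
  [8..8]={A,B,T0}  "b"  orig:{A,B}
  [0..1]=∅  "db"
  [1..2]=∅  "bb"
  [2..3]={S}  "bd"
  [3..4]=∅  "db"
  [4..5]={S}  "bd"
  [5..6]=∅  "db"
  [6..7]=∅  "bb"
  [7..8]=∅  "bb"
  [0..2]=∅  "dbb"
  [1..3]=∅  "bbd"
  [2..4]={S,X2}  "bdb"  orig:{S}
  [3..5]=∅  "dbd"
  [4..6]={S,X2}  "bdb"  orig:{S}
  [5..7]=∅  "dbb"
  [6..8]=∅  "bbb"
  [0..3]=∅  "dbbd"
  [1..4]={S}  "bbdb"
  [2..5]={X2}  "bdbd"  orig:{}
  [3..6]={S}  "dbdb"
  [4..7]={S,X2}  "bdbb"  orig:{S}
  [5..8]=∅  "dbbb"
  [0..4]=∅  "dbbdb"
  [1..5]={S,X2}  "bbdbd"  orig:{S}
  [2..6]=∅  "bdbdb"
  [3..7]={S,X2}  "dbdbb"  orig:{S}
  [4..8]={S,X2}  "bdbbb"  orig:{S}
  [0..5]={S}  "dbbdbd"
  [1..6]={S,X2}  "bbdbdb"  orig:{S}
  [2..7]={S}  "bdbdbb"
  [3..8]={S,X2}  "dbdbbb"  orig:{S}
  [0..6]={S,X2}  "dbbdbdb"  orig:{S}
  [1..7]={S,X2}  "bbdbdbb"  orig:{S}
  [2..8]={S,X2}  "bdbdbbb"  orig:{S}
  [0..7]={S,X2}  "dbbdbdbb"  orig:{S}
  [1..8]={S,X2}  "bbdbdbbb"  orig:{S}
  [0..8]={S,X2}  "dbbdbdbbb"  orig:{S}

S ∈ T[0,8] ⇒ YES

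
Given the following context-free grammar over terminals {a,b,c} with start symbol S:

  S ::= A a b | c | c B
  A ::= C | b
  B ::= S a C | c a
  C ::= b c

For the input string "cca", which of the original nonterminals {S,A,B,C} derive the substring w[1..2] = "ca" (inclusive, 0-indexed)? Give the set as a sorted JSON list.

CNF form of G:
  S -> A X4 | T1 B | c
  A -> T0 T1 | b
  B -> S X3 | T1 T2
  C -> T0 T1
  T0 -> b
  T1 -> c
  T2 -> a
  X3 -> T2 C
  X4 -> T2 T0

CYK fill (cells [i..j] with 1 ≤ i ≤ j ≤ 2 only):
  T[1,1] 'c' = {S,T1}  orig:{S}
  T[2,2] 'a' = {T2}  orig:{}
  T[1,2] 'ca' = {B}

Original NTs in T[1,2] deriving "ca": ["B"]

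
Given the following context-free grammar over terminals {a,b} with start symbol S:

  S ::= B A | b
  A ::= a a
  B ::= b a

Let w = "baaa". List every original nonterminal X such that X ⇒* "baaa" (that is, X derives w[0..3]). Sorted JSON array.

CNF form of G:
  S -> B A | b
  A -> T0 T0
  B -> T1 T0
  T0 -> a
  T1 -> b

CYK fill — only the sub-triangle for w[0..3]:
  [0..0]={S,T1}  "b"  orig:{S}
  [1..1]={T0}  "a"  orig:{}
  [2..2]={T0}  "a"  orig:{}
  [3..3]={T0}  "a"  orig:{}
  [0..1]={B}  "ba"
  [1..2]={A}  "aa"
  [2..3]={A}  "aa"
  [0..2]=∅  "baa"
  [1..3]=∅  "aaa"
  [0..3]={S}  "baaa"

Original NTs in T[0,3] deriving "baaa": ["S"]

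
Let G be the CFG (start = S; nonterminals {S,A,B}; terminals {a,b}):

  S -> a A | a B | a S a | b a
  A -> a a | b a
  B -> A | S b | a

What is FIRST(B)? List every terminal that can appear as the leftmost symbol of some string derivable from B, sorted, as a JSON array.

FIRST sets, iterate to fixpoint:
iter 1:
  A via A→a a: +{a}
  A via A→b a: +{b}
  B via B→A: +{a,b}
  S via S→a A: +{a}
  S via S→b a: +{b}
  FIRST[S]={a,b}  FIRST[A]={a,b}  FIRST[B]={a,b}
iter 2: — fixpoint
  FIRST[S]={a,b}  FIRST[A]={a,b}  FIRST[B]={a,b}

FIRST(B) = ["a", "b"]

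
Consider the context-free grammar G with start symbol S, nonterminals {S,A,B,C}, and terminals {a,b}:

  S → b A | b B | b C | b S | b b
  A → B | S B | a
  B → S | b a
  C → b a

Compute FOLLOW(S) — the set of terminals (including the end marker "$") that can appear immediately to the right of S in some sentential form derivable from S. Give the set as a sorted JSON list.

FIRST iteration:
[1]
  A via A→a: +{a}
  B via B→b a: +{b}
  C via C→b a: +{b}
  S via S→b A: +{b}
  FIRST[S]={b}  FIRST[A]={a}  FIRST[B]={b}  FIRST[C]={b}
[2]
  A via A→B: +{b}
  FIRST[S]={b}  FIRST[A]={a,b}  FIRST[B]={b}  FIRST[C]={b}
[3] done
  FIRST[S]={b}  FIRST[A]={a,b}  FIRST[B]={b}  FIRST[C]={b}

FOLLOW sets:
FOLLOW(S) := {$}
[1]
  A→S B: FOLLOW(S) ⊇ FIRST(B) = {b}; new: +{b}
  S→b A: FOLLOW(A) ⊇ FOLLOW(S) ⊇ {$,b}; new: +{$,b}
  S→b B: FOLLOW(B) ⊇ FOLLOW(S) ⊇ {$,b}; new: +{$,b}
  S→b C: FOLLOW(C) ⊇ FOLLOW(S) ⊇ {$,b}; new: +{$,b}
  FOLLOW[S]={$,b}  FOLLOW[A]={$,b}  FOLLOW[B]={$,b}  FOLLOW[C]={$,b}
[2] — fixpoint
  FOLLOW[S]={$,b}  FOLLOW[A]={$,b}  FOLLOW[B]={$,b}  FOLLOW[C]={$,b}

FOLLOW(S) = ["$", "b"]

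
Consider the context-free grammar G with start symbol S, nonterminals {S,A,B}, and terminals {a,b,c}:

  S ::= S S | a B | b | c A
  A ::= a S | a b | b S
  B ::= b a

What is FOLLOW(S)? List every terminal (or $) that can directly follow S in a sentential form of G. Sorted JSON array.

Compute FIRST by fixpoint:
round 1:
  A via A→a S: +{a}
  A via A→b S: +{b}
  B via B→b a: +{b}
  S via S→a B: +{a}
  S via S→b: +{b}
  S via S→c A: +{c}
  FIRST(S)={a,b,c}  FIRST(A)={a,b}  FIRST(B)={b}
round 2: done
  FIRST(S)={a,b,c}  FIRST(A)={a,b}  FIRST(B)={b}

FOLLOW iteration:
FOLLOW(S) := {$}
[1]
  S→S S: FOLLOW(S) ⊇ FIRST(S) = {a,b,c}; new: +{a,b,c}
  S→a B: FOLLOW(B) ⊇ FOLLOW(S) ⊇ {$,a,b,c}; new: +{$,a,b,c}
  S→c A: FOLLOW(A) ⊇ FOLLOW(S) ⊇ {$,a,b,c}; new: +{$,a,b,c}
  FOLLOW[S]={$,a,b,c}  FOLLOW[A]={$,a,b,c}  FOLLOW[B]={$,a,b,c}
[2] done
  FOLLOW[S]={$,a,b,c}  FOLLOW[A]={$,a,b,c}  FOLLOW[B]={$,a,b,c}

FOLLOW(S) = ["$", "a", "b", "c"]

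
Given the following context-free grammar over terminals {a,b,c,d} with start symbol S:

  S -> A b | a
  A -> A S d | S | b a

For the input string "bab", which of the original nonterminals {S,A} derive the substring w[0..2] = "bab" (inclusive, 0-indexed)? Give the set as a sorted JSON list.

CNF form of G:
  S -> A T1 | a
  A -> A T1 | A X3 | T1 T2 | a
  T0 -> d
  T1 -> b
  T2 -> a
  X3 -> S T0

CYK fill (cells [i..j] with 0 ≤ i ≤ j ≤ 2 only):
  [0..0]={T1}  "b"  orig:{}
  [1..1]={A,S,T2}  "a"  orig:{A,S}
  [2..2]={T1}  "b"  orig:{}
  [0..1]={A}  "ba"
  [1..2]={A,S}  "ab"
  [0..2]={A,S}  "bab"

Original NTs in T[0,2] deriving "bab": ["A", "S"]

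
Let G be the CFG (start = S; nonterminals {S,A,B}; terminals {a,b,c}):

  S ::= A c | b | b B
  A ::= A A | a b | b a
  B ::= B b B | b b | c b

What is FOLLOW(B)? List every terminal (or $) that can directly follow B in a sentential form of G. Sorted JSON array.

FIRST sets, iterate to fixpoint:
[1]
  A via A→a b: +{a}
  A via A→b a: +{b}
  B via B→b b: +{b}
  B via B→c b: +{c}
  S via S→A c: +{a,b}
  FIRST(S)={a,b}  FIRST(A)={a,b}  FIRST(B)={b,c}
[2] — fixpoint
  FIRST(S)={a,b}  FIRST(A)={a,b}  FIRST(B)={b,c}

FOLLOW iteration:
FOLLOW(S) := {$}
round 1:
  A→A A: FOLLOW(A) ⊇ FIRST(A) = {a,b}; new: +{a,b}
  B→B b B: FOLLOW(B) ⊇ FIRST(b) = {b}; new: +{b}
  S→A c: FOLLOW(A) ⊇ FIRST(c) = {c}; new: +{c}
  S→b B: FOLLOW(B) ⊇ FOLLOW(S) ⊇ {$}; new: +{$}
  S: {$}  A: {a,b,c}  B: {$,b}
round 2: (no change)
  S: {$}  A: {a,b,c}  B: {$,b}

FOLLOW(B) = ["$", "b"]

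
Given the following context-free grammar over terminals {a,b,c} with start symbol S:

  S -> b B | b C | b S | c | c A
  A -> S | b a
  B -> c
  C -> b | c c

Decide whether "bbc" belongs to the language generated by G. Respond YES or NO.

CNF form of G:
  S -> T0 B | T0 C | T0 S | T2 A | c
  A -> T0 B | T0 C | T0 S | T0 T1 | T2 A | c
  B -> c
  C -> T2 T2 | b
  T0 -> b
  T1 -> a
  T2 -> c

CYK fill:
  [0..0]={C,T0}  "b"  orig:{C}
  [1..1]={C,T0}  "b"  orig:{C}
  [2..2]={A,B,S,T2}  "c"  orig:{A,B,S}
  [0..1]={A,S}  "bb"
  [1..2]={A,S}  "bc"
  [0..2]={A,S}  "bbc"

S ∈ T[0,2] ⇒ YES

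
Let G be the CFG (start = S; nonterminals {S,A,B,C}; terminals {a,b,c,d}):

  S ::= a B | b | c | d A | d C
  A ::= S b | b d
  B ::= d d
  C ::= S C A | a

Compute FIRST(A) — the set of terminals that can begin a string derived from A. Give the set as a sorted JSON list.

FIRST iteration:
[1]
  A via A→b d: +{b}
  B via B→d d: +{d}
  C via C→a: +{a}
  S via S→a B: +{a}
  S via S→b: +{b}
  S via S→c: +{c}
  S via S→d A: +{d}
  FIRST(S)={a,b,c,d}  FIRST(A)={b}  FIRST(B)={d}  FIRST(C)={a}
[2]
  A via A→S b: +{a,c,d}
  C via C→S C A: +{b,c,d}
  FIRST(S)={a,b,c,d}  FIRST(A)={a,b,c,d}  FIRST(B)={d}  FIRST(C)={a,b,c,d}
[3] done
  FIRST(S)={a,b,c,d}  FIRST(A)={a,b,c,d}  FIRST(B)={d}  FIRST(C)={a,b,c,d}

FIRST(A) = ["a", "b", "c", "d"]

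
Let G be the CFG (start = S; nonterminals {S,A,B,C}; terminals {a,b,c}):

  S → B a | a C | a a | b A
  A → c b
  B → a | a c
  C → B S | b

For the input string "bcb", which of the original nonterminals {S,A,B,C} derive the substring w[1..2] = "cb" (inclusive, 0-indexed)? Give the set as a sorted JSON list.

CNF form of G:
  S -> B T2 | T1 A | T2 C | T2 T2
  A -> T0 T1
  B -> T2 T0 | a
  C -> B S | b
  T0 -> c
  T1 -> b
  T2 -> a

CYK fill, restricted to cells inside w[1..2]:
  [1..1]={T0}  "c"  orig:{}
  [2..2]={C,T1}  "b"  orig:{C}
  [1..2]={A}  "cb"

Original NTs in T[1,2] deriving "cb": ["A"]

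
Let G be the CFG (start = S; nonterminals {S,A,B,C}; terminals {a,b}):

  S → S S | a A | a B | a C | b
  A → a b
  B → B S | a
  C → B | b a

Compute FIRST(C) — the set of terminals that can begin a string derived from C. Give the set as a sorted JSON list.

FIRST iteration:
iter 1:
  A via A→a b: +{a}
  B via B→a: +{a}
  C via C→B: +{a}
  C via C→b a: +{b}
  S via S→a A: +{a}
  S via S→b: +{b}
  FIRST(S)={a,b}  FIRST(A)={a}  FIRST(B)={a}  FIRST(C)={a,b}
iter 2: — fixpoint
  FIRST(S)={a,b}  FIRST(A)={a}  FIRST(B)={a}  FIRST(C)={a,b}

FIRST(C) = ["a", "b"]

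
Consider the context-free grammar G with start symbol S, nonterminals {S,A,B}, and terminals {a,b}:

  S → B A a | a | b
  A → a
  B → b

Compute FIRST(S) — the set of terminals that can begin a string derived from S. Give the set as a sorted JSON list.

FIRST sets, iterate to fixpoint:
round 1:
  A via A→a: +{a}
  B via B→b: +{b}
  S via S→B A a: +{b}
  S via S→a: +{a}
  FIRST(S)={a,b}  FIRST(A)={a}  FIRST(B)={b}
round 2: (stable)
  FIRST(S)={a,b}  FIRST(A)={a}  FIRST(B)={b}

FIRST(S) = ["a", "b"]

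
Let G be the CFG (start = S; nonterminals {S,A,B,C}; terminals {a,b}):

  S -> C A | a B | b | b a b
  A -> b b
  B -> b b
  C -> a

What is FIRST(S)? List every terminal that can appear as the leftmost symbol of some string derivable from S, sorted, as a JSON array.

FIRST iteration:
iter 1:
  A via A→b b: +{b}
  B via B→b b: +{b}
  C via C→a: +{a}
  S via S→C A: +{a}
  S via S→b: +{b}
  FIRST(S)={a,b}  FIRST(A)={b}  FIRST(B)={b}  FIRST(C)={a}
iter 2: — fixpoint
  FIRST(S)={a,b}  FIRST(A)={b}  FIRST(B)={b}  FIRST(C)={a}

FIRST(S) = ["a", "b"]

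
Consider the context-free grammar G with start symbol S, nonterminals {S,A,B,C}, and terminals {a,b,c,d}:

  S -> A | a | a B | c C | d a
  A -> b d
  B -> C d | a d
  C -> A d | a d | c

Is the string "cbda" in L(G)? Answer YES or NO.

Convert to CNF:
  S -> T0 T1 | T1 T2 | T2 B | T3 C | a
  A -> T0 T1
  B -> C T1 | T2 T1
  C -> A T1 | T2 T1 | c
  T0 -> b
  T1 -> d
  T2 -> a
  T3 -> c

Fill CYK table bottom-up:
  [0..0]={C,T3}  "c"  orig:{C}
  [1..1]={T0}  "b"  orig:{}
  [2..2]={T1}  "d"  orig:{}
  [3..3]={S,T2}  "a"  orig:{S}
  [0..1]=∅  "cb"
  [1..2]={A,S}  "bd"
  [2..3]={S}  "da"
  [0..2]=∅  "cbd"
  [1..3]=∅  "bda"
  [0..3]=∅  "cbda"

S ∉ T[0,3] ⇒ NO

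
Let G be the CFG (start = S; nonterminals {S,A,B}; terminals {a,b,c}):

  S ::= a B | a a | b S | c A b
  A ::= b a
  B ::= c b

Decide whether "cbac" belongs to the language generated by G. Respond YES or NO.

CNF form of G:
  S -> T0 S | T1 B | T1 T1 | T2 X3
  A -> T0 T1
  B -> T2 T0
  T0 -> b
  T1 -> a
  T2 -> c
  X3 -> A T0

CYK fill:
  [0..0]={T2}  "c"  orig:{}
  [1..1]={T0}  "b"  orig:{}
  [2..2]={T1}  "a"  orig:{}
  [3..3]={T2}  "c"  orig:{}
  [0..1]={B}  "cb"
  [1..2]={A}  "ba"
  [2..3]=∅  "ac"
  [0..2]=∅  "cba"
  [1..3]=∅  "bac"
  [0..3]=∅  "cbac"

S ∉ T[0,3] ⇒ NO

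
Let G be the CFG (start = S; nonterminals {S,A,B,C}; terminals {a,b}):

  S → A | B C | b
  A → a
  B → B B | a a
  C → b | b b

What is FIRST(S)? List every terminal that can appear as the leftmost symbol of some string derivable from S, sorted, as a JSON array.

FIRST sets, iterate to fixpoint:
[1]
  A via A→a: +{a}
  B via B→a a: +{a}
  C via C→b: +{b}
  S via S→A: +{a}
  S via S→b: +{b}
  FIRST(S)={a,b}  FIRST(A)={a}  FIRST(B)={a}  FIRST(C)={b}
[2] (stable)
  FIRST(S)={a,b}  FIRST(A)={a}  FIRST(B)={a}  FIRST(C)={b}

FIRST(S) = ["a", "b"]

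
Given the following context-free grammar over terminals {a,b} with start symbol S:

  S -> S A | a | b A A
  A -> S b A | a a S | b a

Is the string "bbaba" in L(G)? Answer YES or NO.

CNF form of G:
  S -> S A | T0 X4 | a
  A -> S X2 | T0 T1 | T1 X3
  T0 -> b
  T1 -> a
  X2 -> T0 A
  X3 -> T1 S
  X4 -> A A

CYK fill:
  [0..0]={T0}  "b"  orig:{}
  [1..1]={T0}  "b"  orig:{}
  [2..2]={S,T1}  "a"  orig:{S}
  [3..3]={T0}  "b"  orig:{}
  [4..4]={S,T1}  "a"  orig:{S}
  [0..1]=∅  "bb"
  [1..2]={A}  "ba"
  [2..3]=∅  "ab"
  [3..4]={A}  "ba"
  [0..2]={X2}  "bba"  orig:{}
  [1..3]=∅  "bab"
  [2..4]={S}  "aba"
  [0..3]=∅  "bbab"
  [1..4]={X4}  "baba"  orig:{}
  [0..4]={S}  "bbaba"

S ∈ T[0,4] ⇒ YES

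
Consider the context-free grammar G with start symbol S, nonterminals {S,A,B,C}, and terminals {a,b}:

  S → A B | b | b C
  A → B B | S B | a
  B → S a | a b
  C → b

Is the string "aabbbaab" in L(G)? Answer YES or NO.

Convert to CNF:
  S -> A B | T1 C | b
  A -> B B | S B | a
  B -> S T0 | T0 T1
  C -> b
  T0 -> a
  T1 -> b

CYK table (by increasing span):
  T[0,0] 'a' = {A,T0}  orig:{A}
  T[1,1] 'a' = {A,T0}  orig:{A}
  T[2,2] 'b' = {C,S,T1}  orig:{C,S}
  T[3,3] 'b' = {C,S,T1}  orig:{C,S}
  T[4,4] 'b' = {C,S,T1}  orig:{C,S}
  T[5,5] 'a' = {A,T0}  orig:{A}
  T[6,6] 'a' = {A,T0}  orig:{A}
  T[7,7] 'b' = {C,S,T1}  orig:{C,S}
  T[0,1] 'aa' = ∅
  T[1,2] 'ab' = {B}
  T[2,3] 'bb' = {S}
  T[3,4] 'bb' = {S}
  T[4,5] 'ba' = {B}
  T[5,6] 'aa' = ∅
  T[6,7] 'ab' = {B}
  T[0,2] 'aab' = {S}
  T[1,3] 'abb' = ∅
  T[2,4] 'bbb' = ∅
  T[3,5] 'bba' = {A,B}
  T[4,6] 'baa' = ∅
  T[5,7] 'aab' = {S}
  T[0,3] 'aabb' = ∅
  T[1,4] 'abbb' = ∅
  T[2,5] 'bbba' = {A}
  T[3,6] 'bbaa' = ∅
  T[4,7] 'baab' = {A}
  T[0,4] 'aabbb' = ∅
  T[1,5] 'abbba' = {A}
  T[2,6] 'bbbaa' = ∅
  T[3,7] 'bbaab' = {A,S}
  T[0,5] 'aabbba' = {A}
  T[1,6] 'abbbaa' = ∅
  T[2,7] 'bbbaab' = {S}
  T[0,6] 'aabbbaa' = ∅
  T[1,7] 'abbbaab' = {S}
  T[0,7] 'aabbbaab' = {S}

S ∈ T[0,7] ⇒ YES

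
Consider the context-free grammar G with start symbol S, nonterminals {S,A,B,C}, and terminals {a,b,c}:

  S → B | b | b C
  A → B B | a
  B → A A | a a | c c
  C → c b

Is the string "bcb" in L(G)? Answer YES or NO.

CNF form of G:
  S -> A A | T0 T0 | T1 T1 | T2 C | b
  A -> B B | a
  B -> A A | T0 T0 | T1 T1
  C -> T1 T2
  T0 -> a
  T1 -> c
  T2 -> b

CYK table (by increasing span):
  [0..0]={S,T2}  "b"  orig:{S}
  [1..1]={T1}  "c"  orig:{}
  [2..2]={S,T2}  "b"  orig:{S}
  [0..1]=∅  "bc"
  [1..2]={C}  "cb"
  [0..2]={S}  "bcb"

S ∈ T[0,2] ⇒ YES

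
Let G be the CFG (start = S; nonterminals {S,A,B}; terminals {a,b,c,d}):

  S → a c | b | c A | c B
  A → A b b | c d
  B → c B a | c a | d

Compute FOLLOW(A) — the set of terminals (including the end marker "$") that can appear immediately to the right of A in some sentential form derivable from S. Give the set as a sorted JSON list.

FIRST iteration:
iter 1:
  A via A→c d: +{c}
  B via B→c B a: +{c}
  B via B→d: +{d}
  S via S→a c: +{a}
  S via S→b: +{b}
  S via S→c A: +{c}
  FIRST(S)={a,b,c}  FIRST(A)={c}  FIRST(B)={c,d}
iter 2: done
  FIRST(S)={a,b,c}  FIRST(A)={c}  FIRST(B)={c,d}

FOLLOW iteration:
seed FOLLOW(S) with $
pass 1:
  A→A b b: FOLLOW(A) ⊇ FIRST(b) = {b}; new: +{b}
  B→c B a: FOLLOW(B) ⊇ FIRST(a) = {a}; new: +{a}
  S→c A: FOLLOW(A) ⊇ FOLLOW(S) ⊇ {$}; new: +{$}
  S→c B: FOLLOW(B) ⊇ FOLLOW(S) ⊇ {$}; new: +{$}
  FOLLOW(S)={$}  FOLLOW(A)={$,b}  FOLLOW(B)={$,a}
pass 2: (no change)
  FOLLOW(S)={$}  FOLLOW(A)={$,b}  FOLLOW(B)={$,a}

FOLLOW(A) = ["$", "b"]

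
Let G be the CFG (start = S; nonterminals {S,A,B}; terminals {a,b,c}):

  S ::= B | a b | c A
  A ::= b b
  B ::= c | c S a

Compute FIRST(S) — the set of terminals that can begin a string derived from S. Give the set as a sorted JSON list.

Compute FIRST by fixpoint:
[1]
  A via A→b b: +{b}
  B via B→c: +{c}
  S via S→B: +{c}
  S via S→a b: +{a}
  FIRST(S)={a,c}  FIRST(A)={b}  FIRST(B)={c}
[2] done
  FIRST(S)={a,c}  FIRST(A)={b}  FIRST(B)={c}

FIRST(S) = ["a", "c"]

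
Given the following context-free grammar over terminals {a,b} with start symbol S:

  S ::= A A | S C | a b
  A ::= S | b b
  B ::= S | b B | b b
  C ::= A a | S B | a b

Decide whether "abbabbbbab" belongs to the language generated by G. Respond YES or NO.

Convert to CNF:
  S -> A A | S C | T0 T1
  A -> A A | S C | T0 T1 | T1 T1
  B -> A A | S C | T0 T1 | T1 B | T1 T1
  C -> A T0 | S B | T0 T1
  T0 -> a
  T1 -> b

CYK fill:
  T[0,0] 'a' = {T0}  orig:{}
  T[1,1] 'b' = {T1}  orig:{}
  T[2,2] 'b' = {T1}  orig:{}
  T[3,3] 'a' = {T0}  orig:{}
  T[4,4] 'b' = {T1}  orig:{}
  T[5,5] 'b' = {T1}  orig:{}
  T[6,6] 'b' = {T1}  orig:{}
  T[7,7] 'b' = {T1}  orig:{}
  T[8,8] 'a' = {T0}  orig:{}
  T[9,9] 'b' = {T1}  orig:{}
  T[0,1] 'ab' = {A,B,C,S}
  T[1,2] 'bb' = {A,B}
  T[2,3] 'ba' = ∅
  T[3,4] 'ab' = {A,B,C,S}
  T[4,5] 'bb' = {A,B}
  T[5,6] 'bb' = {A,B}
  T[6,7] 'bb' = {A,B}
  T[7,8] 'ba' = ∅
  T[8,9] 'ab' = {A,B,C,S}
  T[0,2] 'abb' = ∅
  T[1,3] 'bba' = {C}
  T[2,4] 'bab' = {B}
  T[3,5] 'abb' = ∅
  T[4,6] 'bbb' = {B}
  T[5,7] 'bbb' = {B}
  T[6,8] 'bba' = {C}
  T[7,9] 'bab' = {B}
  T[0,3] 'abba' = ∅
  T[1,4] 'bbab' = {A,B,S}
  T[2,5] 'babb' = ∅
  T[3,6] 'abbb' = {A,B,C,S}
  T[4,7] 'bbbb' = {A,B,S}
  T[5,8] 'bbba' = ∅
  T[6,9] 'bbab' = {A,B,S}
  T[0,4] 'abbab' = {C}
  T[1,5] 'bbabb' = ∅
  T[2,6] 'babbb' = {B}
  T[3,7] 'abbbb' = {C}
  T[4,8] 'bbbba' = {C}
  T[5,9] 'bbbab' = {B}
  T[0,5] 'abbabb' = ∅
  T[1,6] 'bbabbb' = {A,B,C,S}
  T[2,7] 'babbbb' = ∅
  T[3,8] 'abbbba' = ∅
  T[4,9] 'bbbbab' = {A,B,C,S}
  T[0,6] 'abbabbb' = {C}
  T[1,7] 'bbabbbb' = {C}
  T[2,8] 'babbbba' = ∅
  T[3,9] 'abbbbab' = {C}
  T[0,7] 'abbabbbb' = ∅
  T[1,8] 'bbabbbba' = ∅
  T[2,9] 'babbbbab' = ∅
  T[0,8] 'abbabbbba' = ∅
  T[1,9] 'bbabbbbab' = {C}
  T[0,9] 'abbabbbbab' = ∅

S ∉ T[0,9] ⇒ NO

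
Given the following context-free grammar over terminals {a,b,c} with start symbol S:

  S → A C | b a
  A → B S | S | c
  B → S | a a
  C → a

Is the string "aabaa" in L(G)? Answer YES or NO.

CNF form of G:
  S -> A C | T0 T1
  A -> A C | B S | T0 T1 | c
  B -> A C | T0 T1 | T1 T1
  C -> a
  T0 -> b
  T1 -> a

Fill CYK table bottom-up:
  [0..0]={C,T1}  "a"  orig:{C}
  [1..1]={C,T1}  "a"  orig:{C}
  [2..2]={T0}  "b"  orig:{}
  [3..3]={C,T1}  "a"  orig:{C}
  [4..4]={C,T1}  "a"  orig:{C}
  [0..1]={B}  "aa"
  [1..2]=∅  "ab"
  [2..3]={A,B,S}  "ba"
  [3..4]={B}  "aa"
  [0..2]=∅  "aab"
  [1..3]=∅  "aba"
  [2..4]={A,B,S}  "baa"
  [0..3]={A}  "aaba"
  [1..4]=∅  "abaa"
  [0..4]={A,B,S}  "aabaa"

S ∈ T[0,4] ⇒ YES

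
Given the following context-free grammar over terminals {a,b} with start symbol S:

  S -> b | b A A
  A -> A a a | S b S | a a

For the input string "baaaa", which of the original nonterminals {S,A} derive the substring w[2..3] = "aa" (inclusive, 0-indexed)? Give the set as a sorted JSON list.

CNF form of G:
  S -> T1 X4 | b
  A -> A X2 | S X3 | T0 T0
  T0 -> a
  T1 -> b
  X2 -> T0 T0
  X3 -> T1 S
  X4 -> A A

Fill CYK table bottom-up — only the sub-triangle for w[2..3]:
  T[2,2] 'a' = {T0}  orig:{}
  T[3,3] 'a' = {T0}  orig:{}
  T[2,3] 'aa' = {A,X2}  orig:{A}

Original NTs in T[2,3] deriving "aa": ["A"]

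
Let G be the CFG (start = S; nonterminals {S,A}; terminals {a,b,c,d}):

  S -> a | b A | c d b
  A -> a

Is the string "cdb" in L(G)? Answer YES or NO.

CNF form of G:
  S -> T0 A | T1 X3 | a
  A -> a
  T0 -> b
  T1 -> c
  T2 -> d
  X3 -> T2 T0

CYK fill:
  cell(0,0) c: {T1}  orig:{}
  cell(1,1) d: {T2}  orig:{}
  cell(2,2) b: {T0}  orig:{}
  cell(0,1) cd: ∅
  cell(1,2) db: {X3}  orig:{}
  cell(0,2) cdb: {S}

S ∈ T[0,2] ⇒ YES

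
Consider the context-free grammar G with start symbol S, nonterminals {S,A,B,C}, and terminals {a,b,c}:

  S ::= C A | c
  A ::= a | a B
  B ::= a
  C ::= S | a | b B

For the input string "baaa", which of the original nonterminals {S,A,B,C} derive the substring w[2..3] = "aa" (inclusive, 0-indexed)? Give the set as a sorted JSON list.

CNF form of G:
  S -> C A | c
  A -> T0 B | a
  B -> a
  C -> C A | T1 B | a | c
  T0 -> a
  T1 -> b

Fill CYK table bottom-up (cells [i..j] with 2 ≤ i ≤ j ≤ 3 only):
  [2..2]={A,B,C,T0}  "a"  orig:{A,B,C}
  [3..3]={A,B,C,T0}  "a"  orig:{A,B,C}
  [2..3]={A,C,S}  "aa"

Original NTs in T[2,3] deriving "aa": ["A", "C", "S"]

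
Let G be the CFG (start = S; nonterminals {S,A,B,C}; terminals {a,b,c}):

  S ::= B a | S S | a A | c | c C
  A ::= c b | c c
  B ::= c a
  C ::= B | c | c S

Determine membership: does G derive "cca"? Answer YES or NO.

Convert to CNF:
  S -> B T2 | S S | T0 C | T2 A | c
  A -> T0 T0 | T0 T1
  B -> T0 T2
  C -> T0 S | T0 T2 | c
  T0 -> c
  T1 -> b
  T2 -> a

CYK fill:
  [0..0]={C,S,T0}  "c"  orig:{C,S}
  [1..1]={C,S,T0}  "c"  orig:{C,S}
  [2..2]={T2}  "a"  orig:{}
  [0..1]={A,C,S}  "cc"
  [1..2]={B,C}  "ca"
  [0..2]={S}  "cca"

S ∈ T[0,2] ⇒ YES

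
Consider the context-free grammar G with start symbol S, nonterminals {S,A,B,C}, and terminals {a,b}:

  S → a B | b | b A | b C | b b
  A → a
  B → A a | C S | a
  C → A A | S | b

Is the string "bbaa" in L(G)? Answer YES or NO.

CNF form of G:
  S -> T0 B | T1 A | T1 C | T1 T1 | b
  A -> a
  B -> A T0 | C S | a
  C -> A A | T0 B | T1 A | T1 C | T1 T1 | b
  T0 -> a
  T1 -> b

Fill CYK table bottom-up:
  cell(0,0) b: {C,S,T1}  orig:{C,S}
  cell(1,1) b: {C,S,T1}  orig:{C,S}
  cell(2,2) a: {A,B,T0}  orig:{A,B}
  cell(3,3) a: {A,B,T0}  orig:{A,B}
  cell(0,1) bb: {B,C,S}
  cell(1,2) ba: {C,S}
  cell(2,3) aa: {B,C,S}
  cell(0,2) bba: {B,C,S}
  cell(1,3) baa: {B,C,S}
  cell(0,3) bbaa: {B,C,S}

S ∈ T[0,3] ⇒ YES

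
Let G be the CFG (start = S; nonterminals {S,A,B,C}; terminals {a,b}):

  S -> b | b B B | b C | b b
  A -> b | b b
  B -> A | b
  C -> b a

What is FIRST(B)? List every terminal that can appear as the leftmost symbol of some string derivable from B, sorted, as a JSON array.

Compute FIRST by fixpoint:
pass 1:
  A via A→b: +{b}
  B via B→A: +{b}
  C via C→b a: +{b}
  S via S→b: +{b}
  FIRST[S]={b}  FIRST[A]={b}  FIRST[B]={b}  FIRST[C]={b}
pass 2: done
  FIRST[S]={b}  FIRST[A]={b}  FIRST[B]={b}  FIRST[C]={b}

FIRST(B) = ["b"]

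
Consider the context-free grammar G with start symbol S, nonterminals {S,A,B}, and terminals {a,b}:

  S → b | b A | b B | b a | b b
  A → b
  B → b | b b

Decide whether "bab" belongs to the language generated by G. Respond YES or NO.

CNF form of G:
  S -> T0 A | T0 B | T0 T0 | T0 T1 | b
  A -> b
  B -> T0 T0 | b
  T0 -> b
  T1 -> a

CYK fill:
  T[0,0] 'b' = {A,B,S,T0}  orig:{A,B,S}
  T[1,1] 'a' = {T1}  orig:{}
  T[2,2] 'b' = {A,B,S,T0}  orig:{A,B,S}
  T[0,1] 'ba' = {S}
  T[1,2] 'ab' = ∅
  T[0,2] 'bab' = ∅

S ∉ T[0,2] ⇒ NO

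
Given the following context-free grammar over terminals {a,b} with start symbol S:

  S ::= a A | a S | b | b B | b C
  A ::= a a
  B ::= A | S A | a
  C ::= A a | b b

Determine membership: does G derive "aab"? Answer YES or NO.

CNF form of G:
  S -> T0 A | T0 S | T1 B | T1 C | b
  A -> T0 T0
  B -> S A | T0 T0 | a
  C -> A T0 | T1 T1
  T0 -> a
  T1 -> b

CYK fill:
  [0..0]={B,T0}  "a"  orig:{B}
  [1..1]={B,T0}  "a"  orig:{B}
  [2..2]={S,T1}  "b"  orig:{S}
  [0..1]={A,B}  "aa"
  [1..2]={S}  "ab"
  [0..2]={S}  "aab"

S ∈ T[0,2] ⇒ YES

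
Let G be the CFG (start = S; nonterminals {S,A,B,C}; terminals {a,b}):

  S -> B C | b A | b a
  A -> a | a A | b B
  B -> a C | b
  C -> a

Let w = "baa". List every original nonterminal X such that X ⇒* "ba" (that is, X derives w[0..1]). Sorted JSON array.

CNF form of G:
  S -> B C | T1 A | T1 T0
  A -> T0 A | T1 B | a
  B -> T0 C | b
  C -> a
  T0 -> a
  T1 -> b

CYK fill, restricted to cells inside w[0..1]:
  [0..0]={B,T1}  "b"  orig:{B}
  [1..1]={A,C,T0}  "a"  orig:{A,C}
  [0..1]={S}  "ba"

Original NTs in T[0,1] deriving "ba": ["S"]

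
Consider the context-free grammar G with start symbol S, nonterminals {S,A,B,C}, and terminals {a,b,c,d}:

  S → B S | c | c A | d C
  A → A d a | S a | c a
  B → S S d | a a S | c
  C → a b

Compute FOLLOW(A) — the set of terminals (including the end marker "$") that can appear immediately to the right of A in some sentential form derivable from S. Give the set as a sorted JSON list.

FIRST sets, iterate to fixpoint:
iter 1:
  A via A→c a: +{c}
  B via B→a a S: +{a}
  B via B→c: +{c}
  C via C→a b: +{a}
  S via S→B S: +{a,c}
  S via S→d C: +{d}
  S: {a,c,d}  A: {c}  B: {a,c}  C: {a}
iter 2:
  A via A→S a: +{a,d}
  B via B→S S d: +{d}
  S: {a,c,d}  A: {a,c,d}  B: {a,c,d}  C: {a}
iter 3: (stable)
  S: {a,c,d}  A: {a,c,d}  B: {a,c,d}  C: {a}

FOLLOW iteration:
seed FOLLOW(S) with $
iter 1:
  A→A d a: FOLLOW(A) ⊇ FIRST(d) = {d}; new: +{d}
  A→S a: FOLLOW(S) ⊇ FIRST(a) = {a}; new: +{a}
  B→S S d: FOLLOW(S) ⊇ FIRST(S) = {a,c,d}; new: +{c,d}
  S→B S: FOLLOW(B) ⊇ FIRST(S) = {a,c,d}; new: +{a,c,d}
  S→c A: FOLLOW(A) ⊇ FOLLOW(S) ⊇ {$,a,c,d}; new: +{$,a,c}
  S→d C: FOLLOW(C) ⊇ FOLLOW(S) ⊇ {$,a,c,d}; new: +{$,a,c,d}
  FOLLOW[S]={$,a,c,d}  FOLLOW[A]={$,a,c,d}  FOLLOW[B]={a,c,d}  FOLLOW[C]={$,a,c,d}
iter 2: — fixpoint
  FOLLOW[S]={$,a,c,d}  FOLLOW[A]={$,a,c,d}  FOLLOW[B]={a,c,d}  FOLLOW[C]={$,a,c,d}

FOLLOW(A) = ["$", "a", "c", "d"]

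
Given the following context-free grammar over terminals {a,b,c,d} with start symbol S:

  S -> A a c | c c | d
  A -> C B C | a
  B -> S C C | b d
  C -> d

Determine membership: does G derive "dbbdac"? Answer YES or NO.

Convert to CNF:
  S -> A X6 | T3 T3 | d
  A -> C X4 | a
  B -> S X5 | T0 T1
  C -> d
  T0 -> b
  T1 -> d
  T2 -> a
  T3 -> c
  X4 -> B C
  X5 -> C C
  X6 -> T2 T3

CYK table (by increasing span):
  [0..0]={C,S,T1}  "d"  orig:{C,S}
  [1..1]={T0}  "b"  orig:{}
  [2..2]={T0}  "b"  orig:{}
  [3..3]={C,S,T1}  "d"  orig:{C,S}
  [4..4]={A,T2}  "a"  orig:{A}
  [5..5]={T3}  "c"  orig:{}
  [0..1]=∅  "db"
  [1..2]=∅  "bb"
  [2..3]={B}  "bd"
  [3..4]=∅  "da"
  [4..5]={X6}  "ac"  orig:{}
  [0..2]=∅  "dbb"
  [1..3]=∅  "bbd"
  [2..4]=∅  "bda"
  [3..5]=∅  "dac"
  [0..3]=∅  "dbbd"
  [1..4]=∅  "bbda"
  [2..5]=∅  "bdac"
  [0..4]=∅  "dbbda"
  [1..5]=∅  "bbdac"
  [0..5]=∅  "dbbdac"

S ∉ T[0,5] ⇒ NO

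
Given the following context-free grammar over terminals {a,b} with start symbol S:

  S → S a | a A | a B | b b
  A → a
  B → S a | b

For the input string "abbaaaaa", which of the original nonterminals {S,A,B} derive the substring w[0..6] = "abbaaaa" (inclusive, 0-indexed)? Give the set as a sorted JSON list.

Convert to CNF:
  S -> S T0 | T0 A | T0 B | T1 T1
  A -> a
  B -> S T0 | b
  T0 -> a
  T1 -> b

CYK fill (cells [i..j] with 0 ≤ i ≤ j ≤ 6 only):
  [0..0]={A,T0}  "a"  orig:{A}
  [1..1]={B,T1}  "b"  orig:{B}
  [2..2]={B,T1}  "b"  orig:{B}
  [3..3]={A,T0}  "a"  orig:{A}
  [4..4]={A,T0}  "a"  orig:{A}
  [5..5]={A,T0}  "a"  orig:{A}
  [6..6]={A,T0}  "a"  orig:{A}
  [0..1]={S}  "ab"
  [1..2]={S}  "bb"
  [2..3]=∅  "ba"
  [3..4]={S}  "aa"
  [4..5]={S}  "aa"
  [5..6]={S}  "aa"
  [0..2]=∅  "abb"
  [1..3]={B,S}  "bba"
  [2..4]=∅  "baa"
  [3..5]={B,S}  "aaa"
  [4..6]={B,S}  "aaa"
  [0..3]={S}  "abba"
  [1..4]={B,S}  "bbaa"
  [2..5]=∅  "baaa"
  [3..6]={B,S}  "aaaa"
  [0..4]={B,S}  "abbaa"
  [1..5]={B,S}  "bbaaa"
  [2..6]=∅  "baaaa"
  [0..5]={B,S}  "abbaaa"
  [1..6]={B,S}  "bbaaaa"
  [0..6]={B,S}  "abbaaaa"

Original NTs in T[0,6] deriving "abbaaaa": ["B", "S"]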